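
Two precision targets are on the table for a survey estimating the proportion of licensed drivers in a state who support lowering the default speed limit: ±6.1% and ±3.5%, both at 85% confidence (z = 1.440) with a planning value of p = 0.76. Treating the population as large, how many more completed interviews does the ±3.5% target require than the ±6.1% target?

At ±6.1%: n = 1.440² × 0.1824 / 0.061² ≈ 101.65 → 102.
At ±3.5%: n = 1.440² × 0.1824 / 0.035² ≈ 308.75 → 309.
Additional respondents: 309 − 102 = 207.

207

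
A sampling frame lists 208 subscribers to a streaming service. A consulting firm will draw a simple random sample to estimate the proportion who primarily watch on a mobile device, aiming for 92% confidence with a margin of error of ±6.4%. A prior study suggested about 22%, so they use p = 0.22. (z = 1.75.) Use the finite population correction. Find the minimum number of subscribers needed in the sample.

Unadjusted: n₀ = 1.75² × 0.22 × 0.78 / 0.064² ≈ 128.30, so n₀ = 129.
Finite population correction with N = 208: n = n₀ / (1 + (n₀−1)/N) = 129 / (1 + 128/208) = 129 / 1.6154 ≈ 79.86.
Rounding up, n = 80.

80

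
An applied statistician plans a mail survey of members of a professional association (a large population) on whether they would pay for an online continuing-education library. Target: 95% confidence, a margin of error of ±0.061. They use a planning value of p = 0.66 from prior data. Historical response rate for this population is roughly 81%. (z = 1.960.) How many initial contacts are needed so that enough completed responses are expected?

Completed interviews needed: n₀ = 1.960² × 0.2244 / 0.061² ≈ 231.67 → 232.
At an 81% response rate, contacts needed = 232 / 0.81 ≈ 286.42 → 287.

287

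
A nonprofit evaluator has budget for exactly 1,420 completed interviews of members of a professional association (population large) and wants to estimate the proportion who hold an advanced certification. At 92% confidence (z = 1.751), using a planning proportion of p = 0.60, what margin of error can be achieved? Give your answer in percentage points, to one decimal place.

SE(p̂) = √[p(1−p)/n] = √[0.2400/1420] = 0.01300.
E = z × SE = 1.751 × 0.01300 = 0.02276, or 2.3 percentage points.

2.3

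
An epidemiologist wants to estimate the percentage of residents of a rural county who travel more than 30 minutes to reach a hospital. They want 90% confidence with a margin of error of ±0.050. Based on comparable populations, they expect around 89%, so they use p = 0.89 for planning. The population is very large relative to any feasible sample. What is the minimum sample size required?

For 90% confidence, z = 1.645.
With p = 0.89, p(1−p) = 0.0979.
n = z²·p(1−p)/E² = 1.645² × 0.0979 / 0.050² = 2.7060 × 0.0979 / 0.002500 ≈ 105.97.
Rounding up gives n = 106.

106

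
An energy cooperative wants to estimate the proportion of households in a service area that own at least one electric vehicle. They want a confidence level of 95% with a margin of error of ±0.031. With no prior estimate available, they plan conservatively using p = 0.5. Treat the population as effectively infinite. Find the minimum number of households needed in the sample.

For 95% confidence, z = 1.960.
With p = 0.5, p(1−p) = 0.25.
n = z²·p(1−p)/E² = 1.960² × 0.2500 / 0.031² = 3.8416 × 0.2500 / 0.000961 ≈ 999.38.
Rounding up gives n = 1000.

1000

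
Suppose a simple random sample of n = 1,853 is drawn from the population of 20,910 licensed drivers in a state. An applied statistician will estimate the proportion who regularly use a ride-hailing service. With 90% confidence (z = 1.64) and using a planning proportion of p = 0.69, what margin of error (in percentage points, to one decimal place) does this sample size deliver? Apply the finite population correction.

Finite-population factor: (N−n)/(N−1) = (20910−1853)/(20910−1) = 0.9114.
SE(p̂) = √[p(1−p)/n · (N−n)/(N−1)] = √[0.2139/1853 × 0.9114] = 0.01026.
E = z × SE = 1.64 × 0.01026 = 0.01682 ≈ 1.7 percentage points.

1.7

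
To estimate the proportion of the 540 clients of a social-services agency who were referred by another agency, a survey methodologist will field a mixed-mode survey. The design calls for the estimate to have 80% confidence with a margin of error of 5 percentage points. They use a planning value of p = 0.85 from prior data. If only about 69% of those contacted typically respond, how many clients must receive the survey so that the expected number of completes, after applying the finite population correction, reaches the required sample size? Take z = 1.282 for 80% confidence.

Completed interviews needed (unadjusted): n₀ = 1.282² × 0.1275 / 0.050² ≈ 83.82 → 84.
FPC for N = 540: n = 84 / (1 + 83/540) = 84 / 1.1537 ≈ 72.81 → 73.
At a 69% response rate, contacts needed = 73 / 0.69 ≈ 105.80 → 106.

106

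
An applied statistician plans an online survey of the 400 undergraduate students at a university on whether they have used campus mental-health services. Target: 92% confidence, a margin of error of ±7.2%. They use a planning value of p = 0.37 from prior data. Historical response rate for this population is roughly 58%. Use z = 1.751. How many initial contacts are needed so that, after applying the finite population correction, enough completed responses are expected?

178

Completed interviews needed (unadjusted): n₀ = 1.751² × 0.2331 / 0.072² ≈ 137.86 → 138.
FPC for N = 400: n = 138 / (1 + 137/400) = 138 / 1.3425 ≈ 102.79 → 103.
At a 58% response rate, contacts needed = 103 / 0.58 ≈ 177.59 → 178.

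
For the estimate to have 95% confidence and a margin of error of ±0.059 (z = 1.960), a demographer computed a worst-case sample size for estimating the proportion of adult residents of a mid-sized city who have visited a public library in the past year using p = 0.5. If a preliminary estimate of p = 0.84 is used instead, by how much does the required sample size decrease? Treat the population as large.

127

Conservative (p = 0.5): n = 1.960² × 0.25 / 0.059² ≈ 275.90 → 276.
Using p = 0.84: p(1−p) = 0.1344, so n = 1.960² × 0.1344 / 0.059² ≈ 148.32 → 149.
Reduction: 276 − 149 = 127.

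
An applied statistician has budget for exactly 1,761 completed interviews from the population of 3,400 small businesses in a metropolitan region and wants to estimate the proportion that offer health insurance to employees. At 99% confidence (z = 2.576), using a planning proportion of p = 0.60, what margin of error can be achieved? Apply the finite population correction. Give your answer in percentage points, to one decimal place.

Finite-population factor: (N−n)/(N−1) = (3400−1761)/(3400−1) = 0.4822.
SE(p̂) = √[p(1−p)/n · (N−n)/(N−1)] = √[0.2400/1761 × 0.4822] = 0.00811.
E = z × SE = 2.576 × 0.00811 = 0.02088 ≈ 2.1 percentage points.

2.1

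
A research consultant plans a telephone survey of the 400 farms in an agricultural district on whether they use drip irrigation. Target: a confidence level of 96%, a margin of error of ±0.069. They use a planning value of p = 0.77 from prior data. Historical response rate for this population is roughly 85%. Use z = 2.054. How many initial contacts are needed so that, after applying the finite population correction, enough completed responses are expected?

133

Completed interviews needed (unadjusted): n₀ = 2.054² × 0.1771 / 0.069² ≈ 156.94 → 157.
FPC for N = 400: n = 157 / (1 + 156/400) = 157 / 1.3900 ≈ 112.95 → 113.
At an 85% response rate, contacts needed = 113 / 0.85 ≈ 132.94 → 133.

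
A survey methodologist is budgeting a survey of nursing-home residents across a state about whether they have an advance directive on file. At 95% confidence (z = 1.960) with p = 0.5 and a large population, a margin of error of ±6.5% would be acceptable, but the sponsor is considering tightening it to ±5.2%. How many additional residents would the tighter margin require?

128

At ±6.5%: n = 1.960² × 0.2500 / 0.065² ≈ 227.31 → 228.
At ±5.2%: n = 1.960² × 0.2500 / 0.052² ≈ 355.18 → 356.
Additional respondents: 356 − 228 = 128.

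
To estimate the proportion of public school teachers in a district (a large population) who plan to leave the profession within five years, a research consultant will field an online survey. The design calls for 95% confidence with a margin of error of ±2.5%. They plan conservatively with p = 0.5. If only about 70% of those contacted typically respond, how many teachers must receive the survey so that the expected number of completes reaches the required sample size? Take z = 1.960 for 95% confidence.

Completed interviews needed: n₀ = 1.960² × 0.2500 / 0.025² ≈ 1536.64 → 1537.
At a 70% response rate, contacts needed = 1537 / 0.70 ≈ 2195.71 → 2196.

2196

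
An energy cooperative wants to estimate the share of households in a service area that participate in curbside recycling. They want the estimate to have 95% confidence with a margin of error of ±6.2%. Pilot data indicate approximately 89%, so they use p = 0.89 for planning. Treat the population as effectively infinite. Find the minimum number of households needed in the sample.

98

For 95% confidence, z = 1.960.
With p = 0.89, p(1−p) = 0.0979.
n = z²·p(1−p)/E² = 1.960² × 0.0979 / 0.062² = 3.8416 × 0.0979 / 0.003844 ≈ 97.84.
Rounding up gives n = 98.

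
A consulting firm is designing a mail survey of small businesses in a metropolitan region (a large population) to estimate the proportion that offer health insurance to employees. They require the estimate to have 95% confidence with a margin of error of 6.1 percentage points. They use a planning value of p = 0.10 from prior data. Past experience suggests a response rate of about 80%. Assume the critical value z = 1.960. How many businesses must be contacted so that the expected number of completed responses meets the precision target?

117

Completed interviews needed: n₀ = 1.960² × 0.0900 / 0.061² ≈ 92.92 → 93.
At an 80% response rate, contacts needed = 93 / 0.80 ≈ 116.25 → 117.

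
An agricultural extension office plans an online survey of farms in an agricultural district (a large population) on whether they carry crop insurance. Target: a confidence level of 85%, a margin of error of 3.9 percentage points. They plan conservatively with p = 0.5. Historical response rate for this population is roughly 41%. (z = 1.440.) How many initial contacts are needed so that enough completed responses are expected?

832

Completed interviews needed: n₀ = 1.440² × 0.2500 / 0.039² ≈ 340.83 → 341.
At a 41% response rate, contacts needed = 341 / 0.41 ≈ 831.71 → 832.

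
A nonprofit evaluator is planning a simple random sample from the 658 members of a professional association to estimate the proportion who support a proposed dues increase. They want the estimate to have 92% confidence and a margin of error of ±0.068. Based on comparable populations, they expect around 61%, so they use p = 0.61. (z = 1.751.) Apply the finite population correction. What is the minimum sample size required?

Unadjusted: n₀ = 1.751² × 0.61 × 0.39 / 0.068² ≈ 157.74, so n₀ = 158.
Finite population correction with N = 658: n = n₀ / (1 + (n₀−1)/N) = 158 / (1 + 157/658) = 158 / 1.2386 ≈ 127.56.
Rounding up, n = 128.

128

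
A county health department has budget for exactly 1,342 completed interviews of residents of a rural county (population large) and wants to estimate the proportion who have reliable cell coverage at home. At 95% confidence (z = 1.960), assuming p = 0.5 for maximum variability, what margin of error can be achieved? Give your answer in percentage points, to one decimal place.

2.7

SE(p̂) = √[p(1−p)/n] = √[0.2500/1342] = 0.01365.
E = z × SE = 1.960 × 0.01365 = 0.02675, or 2.7 percentage points.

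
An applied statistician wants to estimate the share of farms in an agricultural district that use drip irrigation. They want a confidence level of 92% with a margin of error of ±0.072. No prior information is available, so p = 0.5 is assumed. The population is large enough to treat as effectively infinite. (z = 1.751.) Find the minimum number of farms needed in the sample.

148

With p = 0.5, p(1−p) = 0.25.
n = z²·p(1−p)/E² = 1.751² × 0.2500 / 0.072² = 3.0660 × 0.2500 / 0.005184 ≈ 147.86.
Rounding up gives n = 148.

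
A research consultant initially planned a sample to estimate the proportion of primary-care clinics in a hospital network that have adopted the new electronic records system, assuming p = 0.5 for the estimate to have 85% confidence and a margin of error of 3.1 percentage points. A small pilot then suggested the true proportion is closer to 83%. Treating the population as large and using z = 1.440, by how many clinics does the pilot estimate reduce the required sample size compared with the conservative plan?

Conservative (p = 0.5): n = 1.440² × 0.25 / 0.031² ≈ 539.44 → 540.
Using p = 0.83: p(1−p) = 0.1411, so n = 1.440² × 0.1411 / 0.031² ≈ 304.46 → 305.
Reduction: 540 − 305 = 235.

235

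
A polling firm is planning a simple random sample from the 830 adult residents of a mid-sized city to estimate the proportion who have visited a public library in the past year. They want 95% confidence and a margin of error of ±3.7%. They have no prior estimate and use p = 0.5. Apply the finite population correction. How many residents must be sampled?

381

For 95% confidence, z = 1.960.
Unadjusted: n₀ = 1.960² × 0.50 × 0.50 / 0.037² ≈ 701.53, so n₀ = 702.
Finite population correction with N = 830: n = n₀ / (1 + (n₀−1)/N) = 702 / (1 + 701/830) = 702 / 1.8446 ≈ 380.57.
Rounding up, n = 381.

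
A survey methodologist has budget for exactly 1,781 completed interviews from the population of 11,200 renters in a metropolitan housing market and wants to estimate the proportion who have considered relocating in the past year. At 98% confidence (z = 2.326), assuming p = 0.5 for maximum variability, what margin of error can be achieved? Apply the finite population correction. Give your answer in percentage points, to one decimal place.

2.5

Finite-population factor: (N−n)/(N−1) = (11200−1781)/(11200−1) = 0.8411.
SE(p̂) = √[p(1−p)/n · (N−n)/(N−1)] = √[0.2500/1781 × 0.8411] = 0.01087.
E = z × SE = 2.326 × 0.01087 = 0.02527 ≈ 2.5 percentage points.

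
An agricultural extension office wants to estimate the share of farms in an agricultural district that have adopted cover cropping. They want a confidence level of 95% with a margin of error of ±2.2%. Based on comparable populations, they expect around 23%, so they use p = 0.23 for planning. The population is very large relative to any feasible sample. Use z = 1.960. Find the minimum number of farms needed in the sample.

With p = 0.23, p(1−p) = 0.1771.
n = z²·p(1−p)/E² = 1.960² × 0.1771 / 0.022² = 3.8416 × 0.1771 / 0.000484 ≈ 1405.68.
Rounding up gives n = 1406.

1406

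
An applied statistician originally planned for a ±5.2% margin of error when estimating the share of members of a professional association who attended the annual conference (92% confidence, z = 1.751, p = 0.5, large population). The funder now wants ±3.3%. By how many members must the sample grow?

420

At ±5.2%: n = 1.751² × 0.2500 / 0.052² ≈ 283.47 → 284.
At ±3.3%: n = 1.751² × 0.2500 / 0.033² ≈ 703.86 → 704.
Additional respondents: 704 − 284 = 420.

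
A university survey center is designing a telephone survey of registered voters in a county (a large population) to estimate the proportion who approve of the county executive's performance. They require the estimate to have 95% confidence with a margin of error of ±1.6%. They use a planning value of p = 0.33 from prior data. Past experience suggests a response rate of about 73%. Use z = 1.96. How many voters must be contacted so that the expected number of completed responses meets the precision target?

Completed interviews needed: n₀ = 1.96² × 0.2211 / 0.016² ≈ 3317.88 → 3318.
At a 73% response rate, contacts needed = 3318 / 0.73 ≈ 4545.21 → 4546.

4546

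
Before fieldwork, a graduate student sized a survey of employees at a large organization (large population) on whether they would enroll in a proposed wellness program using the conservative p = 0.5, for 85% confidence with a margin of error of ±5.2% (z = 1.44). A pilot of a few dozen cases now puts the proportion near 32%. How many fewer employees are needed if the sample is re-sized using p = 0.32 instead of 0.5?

25

Conservative (p = 0.5): n = 1.44² × 0.25 / 0.052² ≈ 191.72 → 192.
Using p = 0.32: p(1−p) = 0.2176, so n = 1.44² × 0.2176 / 0.052² ≈ 166.87 → 167.
Reduction: 192 − 167 = 25.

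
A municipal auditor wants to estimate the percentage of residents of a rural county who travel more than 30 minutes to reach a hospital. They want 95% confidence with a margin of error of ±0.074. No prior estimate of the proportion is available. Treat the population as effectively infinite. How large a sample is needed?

176

For 95% confidence, z = 1.96.
With no prior estimate, use p = 0.5, giving p(1−p) = 0.25.
n = z²·p(1−p)/E² = 1.96² × 0.2500 / 0.074² = 3.8416 × 0.2500 / 0.005476 ≈ 175.38.
Rounding up gives n = 176.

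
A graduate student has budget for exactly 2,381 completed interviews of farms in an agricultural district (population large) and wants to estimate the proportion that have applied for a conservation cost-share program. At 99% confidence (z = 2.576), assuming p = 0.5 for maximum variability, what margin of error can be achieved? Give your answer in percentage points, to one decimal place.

SE(p̂) = √[p(1−p)/n] = √[0.2500/2381] = 0.01025.
E = z × SE = 2.576 × 0.01025 = 0.02640, or 2.6 percentage points.

2.6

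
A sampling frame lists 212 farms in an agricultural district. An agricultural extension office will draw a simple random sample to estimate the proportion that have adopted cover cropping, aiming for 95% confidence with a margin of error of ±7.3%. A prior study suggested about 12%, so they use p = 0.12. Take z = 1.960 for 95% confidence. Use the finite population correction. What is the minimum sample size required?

57

Unadjusted: n₀ = 1.960² × 0.12 × 0.88 / 0.073² ≈ 76.13, so n₀ = 77.
Finite population correction with N = 212: n = n₀ / (1 + (n₀−1)/N) = 77 / (1 + 76/212) = 77 / 1.3585 ≈ 56.68.
Rounding up, n = 57.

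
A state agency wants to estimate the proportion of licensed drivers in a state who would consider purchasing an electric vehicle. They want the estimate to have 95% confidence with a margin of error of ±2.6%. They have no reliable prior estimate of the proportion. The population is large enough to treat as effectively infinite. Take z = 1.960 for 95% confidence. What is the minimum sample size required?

With no prior estimate, use p = 0.5, giving p(1−p) = 0.25.
n = z²·p(1−p)/E² = 1.960² × 0.2500 / 0.026² = 3.8416 × 0.2500 / 0.000676 ≈ 1420.71.
Rounding up gives n = 1421.

1421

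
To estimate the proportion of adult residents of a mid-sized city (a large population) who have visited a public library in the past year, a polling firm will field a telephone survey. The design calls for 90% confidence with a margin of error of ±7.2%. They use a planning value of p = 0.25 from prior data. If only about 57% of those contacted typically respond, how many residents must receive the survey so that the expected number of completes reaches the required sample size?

172

For 90% confidence, z = 1.645.
Completed interviews needed: n₀ = 1.645² × 0.1875 / 0.072² ≈ 97.87 → 98.
At a 57% response rate, contacts needed = 98 / 0.57 ≈ 171.93 → 172.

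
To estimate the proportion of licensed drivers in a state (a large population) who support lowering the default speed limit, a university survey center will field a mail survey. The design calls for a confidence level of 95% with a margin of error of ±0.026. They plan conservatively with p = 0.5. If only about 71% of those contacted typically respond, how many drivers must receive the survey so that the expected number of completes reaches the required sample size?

For 95% confidence, z = 1.960.
Completed interviews needed: n₀ = 1.960² × 0.2500 / 0.026² ≈ 1420.71 → 1421.
At a 71% response rate, contacts needed = 1421 / 0.71 ≈ 2001.41 → 2002.

2002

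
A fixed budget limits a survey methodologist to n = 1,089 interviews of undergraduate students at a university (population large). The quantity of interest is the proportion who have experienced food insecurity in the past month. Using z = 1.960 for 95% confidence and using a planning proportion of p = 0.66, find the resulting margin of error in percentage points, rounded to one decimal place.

2.8

SE(p̂) = √[p(1−p)/n] = √[0.2244/1089] = 0.01435.
E = z × SE = 1.960 × 0.01435 = 0.02814, or 2.8 percentage points.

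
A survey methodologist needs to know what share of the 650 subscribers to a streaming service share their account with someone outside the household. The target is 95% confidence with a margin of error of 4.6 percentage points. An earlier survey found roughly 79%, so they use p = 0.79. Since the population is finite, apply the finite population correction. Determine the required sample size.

For 95% confidence, z = 1.960.
Unadjusted: n₀ = 1.960² × 0.79 × 0.21 / 0.046² ≈ 301.19, so n₀ = 302.
Finite population correction with N = 650: n = n₀ / (1 + (n₀−1)/N) = 302 / (1 + 301/650) = 302 / 1.4631 ≈ 206.41.
Rounding up, n = 207.

207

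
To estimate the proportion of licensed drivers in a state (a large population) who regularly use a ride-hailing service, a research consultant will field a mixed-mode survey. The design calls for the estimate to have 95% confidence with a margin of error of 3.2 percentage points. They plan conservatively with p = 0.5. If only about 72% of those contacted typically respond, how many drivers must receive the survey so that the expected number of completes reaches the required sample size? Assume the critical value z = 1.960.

Completed interviews needed: n₀ = 1.960² × 0.2500 / 0.032² ≈ 937.89 → 938.
At a 72% response rate, contacts needed = 938 / 0.72 ≈ 1302.78 → 1303.

1303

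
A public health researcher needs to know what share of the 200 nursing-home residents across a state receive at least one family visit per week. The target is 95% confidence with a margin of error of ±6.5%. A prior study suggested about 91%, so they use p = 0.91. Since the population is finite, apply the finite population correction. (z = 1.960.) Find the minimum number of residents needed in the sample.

55

Unadjusted: n₀ = 1.960² × 0.91 × 0.09 / 0.065² ≈ 74.47, so n₀ = 75.
Finite population correction with N = 200: n = n₀ / (1 + (n₀−1)/N) = 75 / (1 + 74/200) = 75 / 1.3700 ≈ 54.74.
Rounding up, n = 55.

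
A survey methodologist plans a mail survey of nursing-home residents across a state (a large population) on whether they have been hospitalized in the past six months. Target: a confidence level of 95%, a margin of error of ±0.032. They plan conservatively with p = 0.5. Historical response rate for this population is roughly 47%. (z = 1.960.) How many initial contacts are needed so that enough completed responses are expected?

1996

Completed interviews needed: n₀ = 1.960² × 0.2500 / 0.032² ≈ 937.89 → 938.
At a 47% response rate, contacts needed = 938 / 0.47 ≈ 1995.74 → 1996.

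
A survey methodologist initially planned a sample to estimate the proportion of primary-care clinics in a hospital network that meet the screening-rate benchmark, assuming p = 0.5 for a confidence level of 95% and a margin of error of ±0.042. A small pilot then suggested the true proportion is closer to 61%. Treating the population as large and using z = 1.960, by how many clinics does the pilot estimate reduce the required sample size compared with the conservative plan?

Conservative (p = 0.5): n = 1.960² × 0.25 / 0.042² ≈ 544.44 → 545.
Using p = 0.61: p(1−p) = 0.2379, so n = 1.960² × 0.2379 / 0.042² ≈ 518.09 → 519.
Reduction: 545 − 519 = 26.

26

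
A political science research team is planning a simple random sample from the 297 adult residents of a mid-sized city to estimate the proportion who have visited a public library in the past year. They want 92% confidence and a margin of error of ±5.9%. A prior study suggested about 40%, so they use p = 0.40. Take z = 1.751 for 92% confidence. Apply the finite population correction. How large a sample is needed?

Unadjusted: n₀ = 1.751² × 0.40 × 0.60 / 0.059² ≈ 211.39, so n₀ = 212.
Finite population correction with N = 297: n = n₀ / (1 + (n₀−1)/N) = 212 / (1 + 211/297) = 212 / 1.7104 ≈ 123.94.
Rounding up, n = 124.

124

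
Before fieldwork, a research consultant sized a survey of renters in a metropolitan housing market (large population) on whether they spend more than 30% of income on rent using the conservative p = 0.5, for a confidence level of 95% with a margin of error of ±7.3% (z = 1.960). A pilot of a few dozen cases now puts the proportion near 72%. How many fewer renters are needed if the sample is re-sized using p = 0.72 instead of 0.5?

Conservative (p = 0.5): n = 1.960² × 0.25 / 0.073² ≈ 180.22 → 181.
Using p = 0.72: p(1−p) = 0.2016, so n = 1.960² × 0.2016 / 0.073² ≈ 145.33 → 146.
Reduction: 181 − 146 = 35.

35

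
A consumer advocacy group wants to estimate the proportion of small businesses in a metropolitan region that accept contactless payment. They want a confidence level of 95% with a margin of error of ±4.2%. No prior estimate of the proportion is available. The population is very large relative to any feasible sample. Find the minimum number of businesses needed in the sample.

For 95% confidence, z = 1.960.
With no prior estimate, use p = 0.5, giving p(1−p) = 0.25.
n = z²·p(1−p)/E² = 1.960² × 0.2500 / 0.042² = 3.8416 × 0.2500 / 0.001764 ≈ 544.44.
Rounding up gives n = 545.

545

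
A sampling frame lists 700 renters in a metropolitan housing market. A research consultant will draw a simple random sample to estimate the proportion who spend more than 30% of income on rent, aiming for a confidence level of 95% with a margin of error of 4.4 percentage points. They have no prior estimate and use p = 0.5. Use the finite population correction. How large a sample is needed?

291

For 95% confidence, z = 1.960.
Unadjusted: n₀ = 1.960² × 0.50 × 0.50 / 0.044² ≈ 496.07, so n₀ = 497.
Finite population correction with N = 700: n = n₀ / (1 + (n₀−1)/N) = 497 / (1 + 496/700) = 497 / 1.7086 ≈ 290.89.
Rounding up, n = 291.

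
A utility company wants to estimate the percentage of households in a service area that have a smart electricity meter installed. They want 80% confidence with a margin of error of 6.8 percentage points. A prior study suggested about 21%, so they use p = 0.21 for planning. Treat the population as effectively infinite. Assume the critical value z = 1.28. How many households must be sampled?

With p = 0.21, p(1−p) = 0.1659.
n = z²·p(1−p)/E² = 1.28² × 0.1659 / 0.068² = 1.6384 × 0.1659 / 0.004624 ≈ 58.78.
Rounding up gives n = 59.

59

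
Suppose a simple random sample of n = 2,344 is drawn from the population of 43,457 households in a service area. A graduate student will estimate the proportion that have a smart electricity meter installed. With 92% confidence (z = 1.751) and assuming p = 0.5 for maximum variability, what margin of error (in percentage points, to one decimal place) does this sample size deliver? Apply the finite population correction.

1.8

Finite-population factor: (N−n)/(N−1) = (43457−2344)/(43457−1) = 0.9461.
SE(p̂) = √[p(1−p)/n · (N−n)/(N−1)] = √[0.2500/2344 × 0.9461] = 0.01005.
E = z × SE = 1.751 × 0.01005 = 0.01759 ≈ 1.8 percentage points.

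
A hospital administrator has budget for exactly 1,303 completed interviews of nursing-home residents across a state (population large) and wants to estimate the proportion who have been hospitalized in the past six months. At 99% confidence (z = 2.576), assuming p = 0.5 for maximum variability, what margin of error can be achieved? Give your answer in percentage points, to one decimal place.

SE(p̂) = √[p(1−p)/n] = √[0.2500/1303] = 0.01385.
E = z × SE = 2.576 × 0.01385 = 0.03568, or 3.6 percentage points.

3.6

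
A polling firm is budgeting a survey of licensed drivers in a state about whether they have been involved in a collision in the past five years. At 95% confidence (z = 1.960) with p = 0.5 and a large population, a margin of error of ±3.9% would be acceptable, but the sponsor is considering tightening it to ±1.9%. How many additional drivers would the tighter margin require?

At ±3.9%: n = 1.960² × 0.2500 / 0.039² ≈ 631.43 → 632.
At ±1.9%: n = 1.960² × 0.2500 / 0.019² ≈ 2660.39 → 2661.
Additional respondents: 2661 − 632 = 2029.

2029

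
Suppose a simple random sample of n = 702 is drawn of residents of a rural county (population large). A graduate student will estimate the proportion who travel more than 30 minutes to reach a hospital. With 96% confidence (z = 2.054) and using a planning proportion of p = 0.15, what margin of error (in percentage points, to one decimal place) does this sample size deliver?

2.8

SE(p̂) = √[p(1−p)/n] = √[0.1275/702] = 0.01348.
E = z × SE = 2.054 × 0.01348 = 0.02768, or 2.8 percentage points.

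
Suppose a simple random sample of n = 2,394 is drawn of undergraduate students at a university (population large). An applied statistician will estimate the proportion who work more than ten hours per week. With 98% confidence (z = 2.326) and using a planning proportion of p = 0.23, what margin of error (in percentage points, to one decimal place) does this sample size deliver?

SE(p̂) = √[p(1−p)/n] = √[0.1771/2394] = 0.00860.
E = z × SE = 2.326 × 0.00860 = 0.02001, or 2.0 percentage points.

2.0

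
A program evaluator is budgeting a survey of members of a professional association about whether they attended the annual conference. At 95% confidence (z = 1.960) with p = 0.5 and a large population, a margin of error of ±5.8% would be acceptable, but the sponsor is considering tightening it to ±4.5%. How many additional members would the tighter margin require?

At ±5.8%: n = 1.960² × 0.2500 / 0.058² ≈ 285.49 → 286.
At ±4.5%: n = 1.960² × 0.2500 / 0.045² ≈ 474.27 → 475.
Additional respondents: 475 − 286 = 189.

189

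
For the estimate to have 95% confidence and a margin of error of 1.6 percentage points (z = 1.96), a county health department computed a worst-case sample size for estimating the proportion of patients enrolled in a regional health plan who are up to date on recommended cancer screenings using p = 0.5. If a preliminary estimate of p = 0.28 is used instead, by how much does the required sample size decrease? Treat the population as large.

Conservative (p = 0.5): n = 1.96² × 0.25 / 0.016² ≈ 3751.56 → 3752.
Using p = 0.28: p(1−p) = 0.2016, so n = 1.96² × 0.2016 / 0.016² ≈ 3025.26 → 3026.
Reduction: 3752 − 3026 = 726.

726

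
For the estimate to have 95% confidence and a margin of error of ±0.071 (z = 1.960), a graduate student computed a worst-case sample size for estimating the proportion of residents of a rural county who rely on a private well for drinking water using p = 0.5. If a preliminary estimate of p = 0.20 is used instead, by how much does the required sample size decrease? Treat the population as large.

Conservative (p = 0.5): n = 1.960² × 0.25 / 0.071² ≈ 190.52 → 191.
Using p = 0.20: p(1−p) = 0.1600, so n = 1.960² × 0.1600 / 0.071² ≈ 121.93 → 122.
Reduction: 191 − 122 = 69.

69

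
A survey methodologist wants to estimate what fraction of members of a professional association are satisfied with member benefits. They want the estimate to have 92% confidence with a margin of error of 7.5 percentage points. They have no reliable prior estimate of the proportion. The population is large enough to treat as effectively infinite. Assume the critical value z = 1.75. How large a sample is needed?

137

With no prior estimate, use p = 0.5, giving p(1−p) = 0.25.
n = z²·p(1−p)/E² = 1.75² × 0.2500 / 0.075² = 3.0625 × 0.2500 / 0.005625 ≈ 136.11.
Rounding up gives n = 137.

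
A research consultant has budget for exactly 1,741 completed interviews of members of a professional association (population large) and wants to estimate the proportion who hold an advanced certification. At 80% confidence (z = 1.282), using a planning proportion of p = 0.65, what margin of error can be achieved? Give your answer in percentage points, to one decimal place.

1.5

SE(p̂) = √[p(1−p)/n] = √[0.2275/1741] = 0.01143.
E = z × SE = 1.282 × 0.01143 = 0.01465, or 1.5 percentage points.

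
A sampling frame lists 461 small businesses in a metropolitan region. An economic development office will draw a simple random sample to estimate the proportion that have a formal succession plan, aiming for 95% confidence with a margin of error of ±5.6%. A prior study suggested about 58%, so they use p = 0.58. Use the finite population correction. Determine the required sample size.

For 95% confidence, z = 1.960.
Unadjusted: n₀ = 1.960² × 0.58 × 0.42 / 0.056² ≈ 298.41, so n₀ = 299.
Finite population correction with N = 461: n = n₀ / (1 + (n₀−1)/N) = 299 / (1 + 298/461) = 299 / 1.6464 ≈ 181.61.
Rounding up, n = 182.

182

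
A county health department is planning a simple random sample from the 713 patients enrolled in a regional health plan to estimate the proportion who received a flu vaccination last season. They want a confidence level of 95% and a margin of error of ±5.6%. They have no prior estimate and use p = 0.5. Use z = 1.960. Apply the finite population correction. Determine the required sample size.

Unadjusted: n₀ = 1.960² × 0.50 × 0.50 / 0.056² ≈ 306.25, so n₀ = 307.
Finite population correction with N = 713: n = n₀ / (1 + (n₀−1)/N) = 307 / (1 + 306/713) = 307 / 1.4292 ≈ 214.81.
Rounding up, n = 215.

215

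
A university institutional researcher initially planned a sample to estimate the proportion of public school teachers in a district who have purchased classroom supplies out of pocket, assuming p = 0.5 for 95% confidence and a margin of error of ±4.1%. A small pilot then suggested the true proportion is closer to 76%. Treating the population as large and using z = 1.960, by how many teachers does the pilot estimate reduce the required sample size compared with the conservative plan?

Conservative (p = 0.5): n = 1.960² × 0.25 / 0.041² ≈ 571.33 → 572.
Using p = 0.76: p(1−p) = 0.1824, so n = 1.960² × 0.1824 / 0.041² ≈ 416.84 → 417.
Reduction: 572 − 417 = 155.

155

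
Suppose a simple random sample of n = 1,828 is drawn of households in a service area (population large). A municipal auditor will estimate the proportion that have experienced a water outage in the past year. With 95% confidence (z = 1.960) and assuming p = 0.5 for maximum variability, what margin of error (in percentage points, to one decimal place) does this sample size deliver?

2.3

SE(p̂) = √[p(1−p)/n] = √[0.2500/1828] = 0.01169.
E = z × SE = 1.960 × 0.01169 = 0.02292, or 2.3 percentage points.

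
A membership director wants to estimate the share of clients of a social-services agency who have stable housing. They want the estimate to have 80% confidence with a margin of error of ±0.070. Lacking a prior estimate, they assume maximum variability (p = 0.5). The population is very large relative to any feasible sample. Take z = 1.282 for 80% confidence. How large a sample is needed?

With p = 0.5, p(1−p) = 0.25.
n = z²·p(1−p)/E² = 1.282² × 0.2500 / 0.070² = 1.6435 × 0.2500 / 0.004900 ≈ 83.85.
Rounding up gives n = 84.

84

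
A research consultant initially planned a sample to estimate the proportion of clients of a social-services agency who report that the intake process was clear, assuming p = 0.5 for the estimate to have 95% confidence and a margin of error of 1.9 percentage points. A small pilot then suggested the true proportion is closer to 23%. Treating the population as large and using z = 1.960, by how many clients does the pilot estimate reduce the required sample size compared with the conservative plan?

Conservative (p = 0.5): n = 1.960² × 0.25 / 0.019² ≈ 2660.39 → 2661.
Using p = 0.23: p(1−p) = 0.1771, so n = 1.960² × 0.1771 / 0.019² ≈ 1884.62 → 1885.
Reduction: 2661 − 1885 = 776.

776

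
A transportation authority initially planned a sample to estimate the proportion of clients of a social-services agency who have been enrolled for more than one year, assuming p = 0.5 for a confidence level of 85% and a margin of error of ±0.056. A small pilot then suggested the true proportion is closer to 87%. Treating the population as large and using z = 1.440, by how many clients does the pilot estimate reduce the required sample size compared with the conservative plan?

Conservative (p = 0.5): n = 1.440² × 0.25 / 0.056² ≈ 165.31 → 166.
Using p = 0.87: p(1−p) = 0.1131, so n = 1.440² × 0.1131 / 0.056² ≈ 74.78 → 75.
Reduction: 166 − 75 = 91.

91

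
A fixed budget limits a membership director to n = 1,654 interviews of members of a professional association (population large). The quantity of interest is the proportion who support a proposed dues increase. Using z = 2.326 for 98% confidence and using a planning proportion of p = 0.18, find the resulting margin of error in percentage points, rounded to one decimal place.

2.2

SE(p̂) = √[p(1−p)/n] = √[0.1476/1654] = 0.00945.
E = z × SE = 2.326 × 0.00945 = 0.02197, or 2.2 percentage points.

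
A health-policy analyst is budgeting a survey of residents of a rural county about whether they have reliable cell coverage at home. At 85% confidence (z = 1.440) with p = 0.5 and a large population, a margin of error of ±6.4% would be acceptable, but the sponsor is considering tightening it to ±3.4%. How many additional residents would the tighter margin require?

At ±6.4%: n = 1.440² × 0.2500 / 0.064² ≈ 126.56 → 127.
At ±3.4%: n = 1.440² × 0.2500 / 0.034² ≈ 448.44 → 449.
Additional respondents: 449 − 127 = 322.

322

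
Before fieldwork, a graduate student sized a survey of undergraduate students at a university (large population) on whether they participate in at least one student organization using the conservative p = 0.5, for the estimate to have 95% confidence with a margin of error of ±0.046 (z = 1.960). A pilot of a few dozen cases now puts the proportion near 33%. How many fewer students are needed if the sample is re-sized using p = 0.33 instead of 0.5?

Conservative (p = 0.5): n = 1.960² × 0.25 / 0.046² ≈ 453.88 → 454.
Using p = 0.33: p(1−p) = 0.2211, so n = 1.960² × 0.2211 / 0.046² ≈ 401.41 → 402.
Reduction: 454 − 402 = 52.

52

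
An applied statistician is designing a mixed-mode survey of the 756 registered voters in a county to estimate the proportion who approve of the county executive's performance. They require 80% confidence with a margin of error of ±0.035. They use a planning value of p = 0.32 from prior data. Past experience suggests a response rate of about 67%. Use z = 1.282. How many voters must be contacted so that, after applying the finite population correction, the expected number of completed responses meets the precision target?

Completed interviews needed (unadjusted): n₀ = 1.282² × 0.2176 / 0.035² ≈ 291.94 → 292.
FPC for N = 756: n = 292 / (1 + 291/756) = 292 / 1.3849 ≈ 210.84 → 211.
At a 67% response rate, contacts needed = 211 / 0.67 ≈ 314.93 → 315.

315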